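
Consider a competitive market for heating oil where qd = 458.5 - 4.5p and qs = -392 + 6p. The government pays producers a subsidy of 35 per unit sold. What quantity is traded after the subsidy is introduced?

q' = 184

Pre-subsidy: 458.5 - 4.5p = -392 + 6p gives p* = 81, q* = 94.
With the subsidy, sellers receive ps = pb + 35 for each unit, where pb is the price buyers pay.
Supply in terms of pb becomes qs = -392 + 6(pb + 35) = -182 + 6pb. Setting this equal to demand: 458.5 - 4.5pb = -182 + 6pb, so pb = 61.
Sellers receive ps = 61 + 35 = 96; q' = 458.5 − 4.5·61 = 184.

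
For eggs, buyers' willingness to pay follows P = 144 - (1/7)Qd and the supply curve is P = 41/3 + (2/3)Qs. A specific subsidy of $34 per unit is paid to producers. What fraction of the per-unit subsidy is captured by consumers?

Pre-subsidy: 144 - (1/7)Q = 41/3 + (2/3)Q gives Q* = 161 and P* = 121.
With the subsidy, sellers receive Ps = Pb + 34 for each unit, where Pb is the price buyers pay.
On the curves, Pb = 144 - (1/7)Q and Ps = 41/3 + (2/3)Q; the wedge Ps − Pb = 34 gives 41/3 + (2/3)Q − (144 - (1/7)Q) = 34, so Q' = 203.
Then Pb = 144 − (1/7)·203 = 115 and Ps = 41/3 + (2/3)·203 = 149.
Buyers' price falls by P* − Pb = 121 − 115 = 6; sellers' price rises by Ps − P* = 149 − 121 = 28.
So consumers capture 6/34 = 3/17 of each unit of subsidy.

Consumer share = 3/17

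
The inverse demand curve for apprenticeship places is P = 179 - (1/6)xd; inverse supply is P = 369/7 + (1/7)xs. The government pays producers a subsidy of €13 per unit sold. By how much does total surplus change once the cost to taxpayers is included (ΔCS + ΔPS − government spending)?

Pre-subsidy: 179 - (1/6)x = 369/7 + (1/7)x gives x* = 408 and P* = 111.
With the subsidy, sellers receive Ps = Pb + 13 for each unit, where Pb is the price buyers pay.
On the curves, Pb = 179 - (1/6)x and Ps = 369/7 + (1/7)x; the wedge Ps − Pb = 13 gives 369/7 + (1/7)x − (179 - (1/6)x) = 13, so x' = 450.
Then Pb = 179 − (1/6)·450 = 104 and Ps = 369/7 + (1/7)·450 = 117.
ΔCS = ½(408 + 450)(111 − 104) = 3003; ΔPS = ½(408 + 450)(117 − 111) = 2574.
Government spending = 13 × 450 = 5850.
Net change = 3003 + 2574 − 5850 = -273. The loss equals the DWL triangle ½·13·42.

Net change in total surplus = -€273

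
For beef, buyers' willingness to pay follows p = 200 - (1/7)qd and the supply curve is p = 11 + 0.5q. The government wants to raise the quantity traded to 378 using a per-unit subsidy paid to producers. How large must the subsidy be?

Required subsidy s = 54 per unit

At q = 378, from the demand curve buyers pay pb = 200 − (1/7)·378 = 146; from the supply curve sellers need ps = 11 + 0.5·378 = 200.
The subsidy must fill the gap: s = ps − pb = 200 − 146 = 54.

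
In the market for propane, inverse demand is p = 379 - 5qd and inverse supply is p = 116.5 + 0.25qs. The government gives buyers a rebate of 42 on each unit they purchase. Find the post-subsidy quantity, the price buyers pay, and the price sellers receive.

Pre-subsidy: 379 - 5q = 116.5 + 0.25q gives q* = 50 and p* = 129.
With the rebate, buyers effectively pay pb = ps − 42, where ps is the price sellers receive.
On the curves, pb = 379 - 5q and ps = 116.5 + 0.25q; the wedge ps − pb = 42 gives 116.5 + 0.25q − (379 - 5q) = 42, so q' = 58.
Then pb = 379 − 5·58 = 89 and ps = 116.5 + 0.25·58 = 131.

q' = 58; buyers pay 89; sellers receive 131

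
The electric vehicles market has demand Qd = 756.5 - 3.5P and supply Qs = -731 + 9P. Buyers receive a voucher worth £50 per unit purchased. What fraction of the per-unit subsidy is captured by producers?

Pre-subsidy: 756.5 - 3.5P = -731 + 9P gives P* = 119, Q* = 340.
With the rebate, buyers effectively pay Pb = Ps − 50, where Ps is the price sellers receive.
Demand in terms of Ps becomes Qd = 756.5 − 3.5(Ps − 50) = 931.5 - 3.5Ps. Setting this equal to supply: 931.5 - 3.5Ps = -731 + 9Ps, so Ps = 133.
Buyers pay Pb = 133 − 50 = 83; Q' = -731 + 9·133 = 466.
Buyers' price falls by P* − Pb = 119 − 83 = 36; sellers' price rises by Ps − P* = 133 − 119 = 14.
So producers capture 14/50 = 0.28 of each unit of subsidy.

Producer share = 0.28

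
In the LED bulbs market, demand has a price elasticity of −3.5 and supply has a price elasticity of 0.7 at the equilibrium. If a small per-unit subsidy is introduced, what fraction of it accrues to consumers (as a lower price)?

Consumer share = 1/6

For a small subsidy around the equilibrium, the benefit split depends on the relative slopes, which at a point are proportional to the elasticities.
Buyer share = εs/(εs + |εd|) = 0.7/(0.7 + 3.5) = 1/6; seller share = |εd|/(εs + |εd|) = 5/6.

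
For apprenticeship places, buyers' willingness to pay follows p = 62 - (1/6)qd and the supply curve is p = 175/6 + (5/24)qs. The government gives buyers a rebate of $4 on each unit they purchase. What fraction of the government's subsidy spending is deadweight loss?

Pre-subsidy: 62 - (1/6)q = 175/6 + (5/24)q gives q* = 788/9 and p* = 1280/27.
With the rebate, buyers effectively pay pb = ps − 4, where ps is the price sellers receive.
On the curves, pb = 62 - (1/6)q and ps = 175/6 + (5/24)q; the wedge ps − pb = 4 gives 175/6 + (5/24)q − (62 - (1/6)q) = 4, so q' = 884/9.
Then pb = 62 − (1/6)·(884/9) = 1232/27 and ps = 175/6 + (5/24)·(884/9) = 1340/27.
ΔCS = ½(788/9 + 884/9)(1280/27 − 1232/27) = 13376/81; ΔPS = ½(788/9 + 884/9)(1340/27 − 1280/27) = 16720/81.
Government spending = 4 × 884/9 = 3536/9.
DWL = ½ × 4 × (884/9 − 788/9) = 64/3; fraction = (64/3) / (3536/9) = 12/221.

DWL / government spending = 12/221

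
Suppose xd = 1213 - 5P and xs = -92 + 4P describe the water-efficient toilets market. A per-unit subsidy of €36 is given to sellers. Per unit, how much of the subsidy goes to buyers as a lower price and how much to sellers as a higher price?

Buyers gain €16 per unit; sellers gain €20 per unit

Pre-subsidy: 1213 - 5P = -92 + 4P gives P* = 145, x* = 488.
With the subsidy, sellers receive Ps = Pb + 36 for each unit, where Pb is the price buyers pay.
Supply in terms of Pb becomes xs = -92 + 4(Pb + 36) = 52 + 4Pb. Setting this equal to demand: 1213 - 5Pb = 52 + 4Pb, so Pb = 129.
Sellers receive Ps = 129 + 36 = 165; x' = 1213 − 5·129 = 568.
Buyers' price falls by P* − Pb = 145 − 129 = 16; sellers' price rises by Ps − P* = 165 − 145 = 20.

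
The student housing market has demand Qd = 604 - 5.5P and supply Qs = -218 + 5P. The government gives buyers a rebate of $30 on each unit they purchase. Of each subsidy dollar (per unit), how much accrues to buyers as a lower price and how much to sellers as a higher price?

Buyers gain 100/7 per unit; sellers gain 110/7 per unit

Pre-subsidy: 604 - 5.5P = -218 + 5P gives P* = 548/7, Q* = 1214/7.
With the rebate, buyers effectively pay Pb = Ps − 30, where Ps is the price sellers receive.
Demand in terms of Ps becomes Qd = 604 − 5.5(Ps − 30) = 769 - 5.5Ps. Setting this equal to supply: 769 - 5.5Ps = -218 + 5Ps, so Ps = 94.
Buyers pay Pb = 94 − 30 = 64; Q' = -218 + 5·94 = 252.
Buyers' price falls by P* − Pb = 548/7 − 64 = 100/7; sellers' price rises by Ps − P* = 94 − 548/7 = 110/7.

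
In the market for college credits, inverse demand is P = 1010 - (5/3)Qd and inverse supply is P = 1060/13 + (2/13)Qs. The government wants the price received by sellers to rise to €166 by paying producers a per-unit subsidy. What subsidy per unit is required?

Required subsidy s = €71 per unit

At a seller price of 166, quantity supplied is -530 + 6.5·166 = 549.
Buyers absorb 549 only when they pay Pb = 1010 − (5/3)·549 = 95.
s = Ps − Pb = 166 − 95 = 71.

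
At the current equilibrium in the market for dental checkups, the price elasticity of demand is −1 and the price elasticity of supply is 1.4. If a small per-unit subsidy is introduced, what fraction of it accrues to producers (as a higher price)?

For a small subsidy around the equilibrium, the benefit split depends on the relative slopes, which at a point are proportional to the elasticities.
Buyer share = εs/(εs + |εd|) = 1.4/(1.4 + 1) = 7/12; seller share = |εd|/(εs + |εd|) = 5/12.
So producers capture 5/12 of the subsidy.

Producer share = 5/12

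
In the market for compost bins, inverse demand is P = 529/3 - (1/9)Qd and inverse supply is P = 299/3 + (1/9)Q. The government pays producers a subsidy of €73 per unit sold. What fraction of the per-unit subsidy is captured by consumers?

Pre-subsidy: 529/3 - (1/9)Q = 299/3 + (1/9)Q gives Q* = 345 and P* = 138.
With the subsidy, sellers receive Ps = Pb + 73 for each unit, where Pb is the price buyers pay.
On the curves, Pb = 529/3 - (1/9)Q and Ps = 299/3 + (1/9)Q; the wedge Ps − Pb = 73 gives 299/3 + (1/9)Q − (529/3 - (1/9)Q) = 73, so Q' = 673.5.
Then Pb = 529/3 − (1/9)·673.5 = 101.5 and Ps = 299/3 + (1/9)·673.5 = 174.5.
Buyers' price falls by P* − Pb = 138 − 101.5 = 36.5; sellers' price rises by Ps − P* = 174.5 − 138 = 36.5.
So consumers capture 36.5/73 = 0.5 of each unit of subsidy.

Consumer share = 0.5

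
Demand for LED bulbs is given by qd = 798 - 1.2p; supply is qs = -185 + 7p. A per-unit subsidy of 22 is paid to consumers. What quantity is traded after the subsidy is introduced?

Pre-subsidy: 798 - 1.2p = -185 + 7p gives p* = 4915/41, q* = 26820/41.
With the rebate, buyers effectively pay pb = ps − 22, where ps is the price sellers receive.
Demand in terms of ps becomes qd = 798 − 1.2(ps − 22) = 824.4 - 1.2ps. Setting this equal to supply: 824.4 - 1.2ps = -185 + 7ps, so ps = 5047/41.
Buyers pay pb = 5047/41 − 22 = 4145/41; q' = -185 + 7·(5047/41) = 27744/41.

q' = 27744/41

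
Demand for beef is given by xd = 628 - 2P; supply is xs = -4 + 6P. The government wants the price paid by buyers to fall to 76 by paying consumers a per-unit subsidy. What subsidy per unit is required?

Required subsidy s = 4 per unit

At a buyer price of 76, quantity demanded is 628 − 2·76 = 476.
Sellers supply 476 only when they receive Ps with -4 + 6·Ps = 476, i.e. Ps = 80.
s = Ps − Pb = 80 − 76 = 4.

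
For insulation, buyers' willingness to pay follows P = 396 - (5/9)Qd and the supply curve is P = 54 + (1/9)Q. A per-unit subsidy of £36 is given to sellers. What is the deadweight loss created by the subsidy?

Pre-subsidy: 396 - (5/9)Q = 54 + (1/9)Q gives Q* = 513 and P* = 111.
With the subsidy, sellers receive Ps = Pb + 36 for each unit, where Pb is the price buyers pay.
On the curves, Pb = 396 - (5/9)Q and Ps = 54 + (1/9)Q; the wedge Ps − Pb = 36 gives 54 + (1/9)Q − (396 - (5/9)Q) = 36, so Q' = 567.
Then Pb = 396 − (5/9)·567 = 81 and Ps = 54 + (1/9)·567 = 117.
The subsidy expands output by 567 − 513 = 54 past the efficient level; on those units the gap between marginal cost and willingness to pay runs from 0 up to 36.
DWL = ½ × 36 × 54 = 972.

Deadweight loss = £972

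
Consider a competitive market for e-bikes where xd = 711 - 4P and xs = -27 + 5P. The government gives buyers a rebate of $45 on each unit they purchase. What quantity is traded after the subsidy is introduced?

x' = 483

Pre-subsidy: 711 - 4P = -27 + 5P gives P* = 82, x* = 383.
With the rebate, buyers effectively pay Pb = Ps − 45, where Ps is the price sellers receive.
Demand in terms of Ps becomes xd = 711 − 4(Ps − 45) = 891 - 4Ps. Setting this equal to supply: 891 - 4Ps = -27 + 5Ps, so Ps = 102.
Buyers pay Pb = 102 − 45 = 57; x' = -27 + 5·102 = 483.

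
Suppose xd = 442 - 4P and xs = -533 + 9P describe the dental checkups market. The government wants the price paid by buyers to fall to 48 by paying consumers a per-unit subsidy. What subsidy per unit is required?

At a buyer price of 48, quantity demanded is 442 − 4·48 = 250.
Sellers supply 250 only when they receive Ps with -533 + 9·Ps = 250, i.e. Ps = 87.
s = Ps − Pb = 87 − 48 = 39.

Required subsidy s = 39 per unit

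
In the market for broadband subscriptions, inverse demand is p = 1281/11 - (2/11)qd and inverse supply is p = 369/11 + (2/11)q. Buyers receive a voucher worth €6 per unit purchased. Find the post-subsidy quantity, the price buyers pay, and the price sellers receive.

q' = 244.5; buyers pay €72; sellers receive €78

Pre-subsidy: 1281/11 - (2/11)q = 369/11 + (2/11)q gives q* = 228 and p* = 75.
With the rebate, buyers effectively pay pb = ps − 6, where ps is the price sellers receive.
On the curves, pb = 1281/11 - (2/11)q and ps = 369/11 + (2/11)q; the wedge ps − pb = 6 gives 369/11 + (2/11)q − (1281/11 - (2/11)q) = 6, so q' = 244.5.
Then pb = 1281/11 − (2/11)·244.5 = 72 and ps = 369/11 + (2/11)·244.5 = 78.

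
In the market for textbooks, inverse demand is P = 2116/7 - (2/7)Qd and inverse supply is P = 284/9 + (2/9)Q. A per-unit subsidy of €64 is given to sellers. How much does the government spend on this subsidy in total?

Pre-subsidy: 2116/7 - (2/7)Q = 284/9 + (2/9)Q gives Q* = 533 and P* = 150.
With the subsidy, sellers receive Ps = Pb + 64 for each unit, where Pb is the price buyers pay.
On the curves, Pb = 2116/7 - (2/7)Q and Ps = 284/9 + (2/9)Q; the wedge Ps − Pb = 64 gives 284/9 + (2/9)Q − (2116/7 - (2/7)Q) = 64, so Q' = 659.
Then Pb = 2116/7 − (2/7)·659 = 114 and Ps = 284/9 + (2/9)·659 = 178.
Government outlay = subsidy × quantity = 64 × 659 = 42176.

Government cost = €42176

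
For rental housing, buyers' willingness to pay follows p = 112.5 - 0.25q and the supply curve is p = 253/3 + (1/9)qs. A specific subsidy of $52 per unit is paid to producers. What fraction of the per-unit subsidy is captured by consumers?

Consumer share = 9/13

Pre-subsidy: 112.5 - 0.25q = 253/3 + (1/9)q gives q* = 78 and p* = 93.
With the subsidy, sellers receive ps = pb + 52 for each unit, where pb is the price buyers pay.
On the curves, pb = 112.5 - 0.25q and ps = 253/3 + (1/9)q; the wedge ps − pb = 52 gives 253/3 + (1/9)q − (112.5 - 0.25q) = 52, so q' = 222.
Then pb = 112.5 − 0.25·222 = 57 and ps = 253/3 + (1/9)·222 = 109.
Buyers' price falls by p* − pb = 93 − 57 = 36; sellers' price rises by ps − p* = 109 − 93 = 16.
So consumers capture 36/52 = 9/13 of each unit of subsidy.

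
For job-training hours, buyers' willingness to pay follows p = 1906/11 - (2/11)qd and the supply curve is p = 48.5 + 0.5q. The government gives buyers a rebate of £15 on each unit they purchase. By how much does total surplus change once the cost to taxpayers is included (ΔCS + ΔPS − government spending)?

Pre-subsidy: 1906/11 - (2/11)q = 48.5 + 0.5q gives q* = 183 and p* = 140.
With the rebate, buyers effectively pay pb = ps − 15, where ps is the price sellers receive.
On the curves, pb = 1906/11 - (2/11)q and ps = 48.5 + 0.5q; the wedge ps − pb = 15 gives 48.5 + 0.5q − (1906/11 - (2/11)q) = 15, so q' = 205.
Then pb = 1906/11 − (2/11)·205 = 136 and ps = 48.5 + 0.5·205 = 151.
ΔCS = ½(183 + 205)(140 − 136) = 776; ΔPS = ½(183 + 205)(151 − 140) = 2134.
Government spending = 15 × 205 = 3075.
Net change = 776 + 2134 − 3075 = -165. The loss equals the DWL triangle ½·15·22.

Net change in total surplus = -£165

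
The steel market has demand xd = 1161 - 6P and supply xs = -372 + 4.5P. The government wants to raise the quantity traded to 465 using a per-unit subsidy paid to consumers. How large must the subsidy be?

At x = 465, invert demand for the buyer price: Pb = (1161 − 465)/6 = 116; invert supply for the seller price: Ps = (465 − (-372))/4.5 = 186.
The subsidy must fill the gap: s = Ps − Pb = 186 − 116 = 70.

Required subsidy s = 70 per unit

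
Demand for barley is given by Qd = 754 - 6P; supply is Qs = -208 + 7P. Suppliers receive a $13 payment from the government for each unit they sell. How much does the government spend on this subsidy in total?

Government cost = $4576

Pre-subsidy: 754 - 6P = -208 + 7P gives P* = 74, Q* = 310.
With the subsidy, sellers receive Ps = Pb + 13 for each unit, where Pb is the price buyers pay.
Supply in terms of Pb becomes Qs = -208 + 7(Pb + 13) = -117 + 7Pb. Setting this equal to demand: 754 - 6Pb = -117 + 7Pb, so Pb = 67.
Sellers receive Ps = 67 + 13 = 80; Q' = 754 − 6·67 = 352.
Government outlay = subsidy × quantity = 13 × 352 = 4576.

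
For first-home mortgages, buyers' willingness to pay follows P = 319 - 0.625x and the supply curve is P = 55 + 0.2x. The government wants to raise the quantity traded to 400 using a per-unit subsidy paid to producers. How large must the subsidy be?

Required subsidy s = 66 per unit

At x = 400, from the demand curve buyers pay Pb = 319 − 0.625·400 = 69; from the supply curve sellers need Ps = 55 + 0.2·400 = 135.
The subsidy must fill the gap: s = Ps − Pb = 135 − 69 = 66.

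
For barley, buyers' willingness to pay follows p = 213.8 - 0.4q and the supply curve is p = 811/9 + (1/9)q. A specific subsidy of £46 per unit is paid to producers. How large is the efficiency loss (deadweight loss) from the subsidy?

Deadweight loss = £2070

Pre-subsidy: 213.8 - 0.4q = 811/9 + (1/9)q gives q* = 242 and p* = 117.
With the subsidy, sellers receive ps = pb + 46 for each unit, where pb is the price buyers pay.
On the curves, pb = 213.8 - 0.4q and ps = 811/9 + (1/9)q; the wedge ps − pb = 46 gives 811/9 + (1/9)q − (213.8 - 0.4q) = 46, so q' = 332.
Then pb = 213.8 − 0.4·332 = 81 and ps = 811/9 + (1/9)·332 = 127.
The subsidy expands output by 332 − 242 = 90 past the efficient level; on those units the gap between marginal cost and willingness to pay runs from 0 up to 46.
DWL = ½ × 46 × 90 = 2070.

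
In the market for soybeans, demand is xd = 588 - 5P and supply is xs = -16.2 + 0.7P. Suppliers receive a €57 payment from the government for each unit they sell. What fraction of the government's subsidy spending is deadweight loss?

Pre-subsidy: 588 - 5P = -16.2 + 0.7P gives P* = 106, x* = 58.
With the subsidy, sellers receive Ps = Pb + 57 for each unit, where Pb is the price buyers pay.
Supply in terms of Pb becomes xs = -16.2 + 0.7(Pb + 57) = 23.7 + 0.7Pb. Setting this equal to demand: 588 - 5Pb = 23.7 + 0.7Pb, so Pb = 99.
Sellers receive Ps = 99 + 57 = 156; x' = 588 − 5·99 = 93.
ΔCS = ½(58 + 93)(106 − 99) = 528.5; ΔPS = ½(58 + 93)(156 − 106) = 3775.
Government spending = 57 × 93 = 5301.
DWL = ½ × 57 × (93 − 58) = 997.5; fraction = 997.5 / 5301 = 35/186.

DWL / government spending = 35/186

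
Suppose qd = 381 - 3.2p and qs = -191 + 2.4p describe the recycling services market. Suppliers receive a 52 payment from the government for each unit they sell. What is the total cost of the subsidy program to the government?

Government cost = 228332/35

Pre-subsidy: 381 - 3.2p = -191 + 2.4p gives p* = 715/7, q* = 379/7.
With the subsidy, sellers receive ps = pb + 52 for each unit, where pb is the price buyers pay.
Supply in terms of pb becomes qs = -191 + 2.4(pb + 52) = -66.2 + 2.4pb. Setting this equal to demand: 381 - 3.2pb = -66.2 + 2.4pb, so pb = 559/7.
Sellers receive ps = 559/7 + 52 = 923/7; q' = 381 − 3.2·(559/7) = 4391/35.
Government outlay = subsidy × quantity = 52 × 4391/35 = 228332/35.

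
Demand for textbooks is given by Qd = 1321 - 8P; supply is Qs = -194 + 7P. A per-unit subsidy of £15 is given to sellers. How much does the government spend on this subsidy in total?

Pre-subsidy: 1321 - 8P = -194 + 7P gives P* = 101, Q* = 513.
With the subsidy, sellers receive Ps = Pb + 15 for each unit, where Pb is the price buyers pay.
Supply in terms of Pb becomes Qs = -194 + 7(Pb + 15) = -89 + 7Pb. Setting this equal to demand: 1321 - 8Pb = -89 + 7Pb, so Pb = 94.
Sellers receive Ps = 94 + 15 = 109; Q' = 1321 − 8·94 = 569.
Government outlay = subsidy × quantity = 15 × 569 = 8535.

Government cost = £8535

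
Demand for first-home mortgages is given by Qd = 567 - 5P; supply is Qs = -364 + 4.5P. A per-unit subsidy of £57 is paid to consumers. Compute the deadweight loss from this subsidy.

Deadweight loss = £3847.5

Pre-subsidy: 567 - 5P = -364 + 4.5P gives P* = 98, Q* = 77.
With the rebate, buyers effectively pay Pb = Ps − 57, where Ps is the price sellers receive.
Demand in terms of Ps becomes Qd = 567 − 5(Ps − 57) = 852 - 5Ps. Setting this equal to supply: 852 - 5Ps = -364 + 4.5Ps, so Ps = 128.
Buyers pay Pb = 128 − 57 = 71; Q' = -364 + 4.5·128 = 212.
The subsidy expands output by 212 − 77 = 135 past the efficient level; on those units the gap between marginal cost and willingness to pay runs from 0 up to 57.
DWL = ½ × 57 × 135 = 3847.5.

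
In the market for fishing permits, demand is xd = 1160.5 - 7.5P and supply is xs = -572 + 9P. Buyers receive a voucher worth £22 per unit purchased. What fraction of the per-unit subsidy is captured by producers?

Producer share = 5/11

Pre-subsidy: 1160.5 - 7.5P = -572 + 9P gives P* = 105, x* = 373.
With the rebate, buyers effectively pay Pb = Ps − 22, where Ps is the price sellers receive.
Demand in terms of Ps becomes xd = 1160.5 − 7.5(Ps − 22) = 1325.5 - 7.5Ps. Setting this equal to supply: 1325.5 - 7.5Ps = -572 + 9Ps, so Ps = 115.
Buyers pay Pb = 115 − 22 = 93; x' = -572 + 9·115 = 463.
Buyers' price falls by P* − Pb = 105 − 93 = 12; sellers' price rises by Ps − P* = 115 − 105 = 10.
So producers capture 10/22 = 5/11 of each unit of subsidy.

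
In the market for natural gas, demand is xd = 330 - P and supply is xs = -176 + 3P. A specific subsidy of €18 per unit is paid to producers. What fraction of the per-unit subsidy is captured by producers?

Producer share = 0.25

Pre-subsidy: 330 - P = -176 + 3P gives P* = 126.5, x* = 203.5.
With the subsidy, sellers receive Ps = Pb + 18 for each unit, where Pb is the price buyers pay.
Supply in terms of Pb becomes xs = -176 + 3(Pb + 18) = -122 + 3Pb. Setting this equal to demand: 330 - Pb = -122 + 3Pb, so Pb = 113.
Sellers receive Ps = 113 + 18 = 131; x' = 330 − 1·113 = 217.
Buyers' price falls by P* − Pb = 126.5 − 113 = 13.5; sellers' price rises by Ps − P* = 131 − 126.5 = 4.5.
So producers capture 4.5/18 = 0.25 of each unit of subsidy.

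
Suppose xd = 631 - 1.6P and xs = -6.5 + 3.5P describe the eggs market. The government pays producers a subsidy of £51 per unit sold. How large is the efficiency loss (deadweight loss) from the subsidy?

Pre-subsidy: 631 - 1.6P = -6.5 + 3.5P gives P* = 125, x* = 431.
With the subsidy, sellers receive Ps = Pb + 51 for each unit, where Pb is the price buyers pay.
Supply in terms of Pb becomes xs = -6.5 + 3.5(Pb + 51) = 172 + 3.5Pb. Setting this equal to demand: 631 - 1.6Pb = 172 + 3.5Pb, so Pb = 90.
Sellers receive Ps = 90 + 51 = 141; x' = 631 − 1.6·90 = 487.
The subsidy expands output by 487 − 431 = 56 past the efficient level; on those units the gap between marginal cost and willingness to pay runs from 0 up to 51.
DWL = ½ × 51 × 56 = 1428.

Deadweight loss = £1428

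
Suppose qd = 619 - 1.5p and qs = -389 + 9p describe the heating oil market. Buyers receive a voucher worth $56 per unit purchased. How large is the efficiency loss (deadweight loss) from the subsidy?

Deadweight loss = $2016

Pre-subsidy: 619 - 1.5p = -389 + 9p gives p* = 96, q* = 475.
With the rebate, buyers effectively pay pb = ps − 56, where ps is the price sellers receive.
Demand in terms of ps becomes qd = 619 − 1.5(ps − 56) = 703 - 1.5ps. Setting this equal to supply: 703 - 1.5ps = -389 + 9ps, so ps = 104.
Buyers pay pb = 104 − 56 = 48; q' = -389 + 9·104 = 547.
The subsidy expands output by 547 − 475 = 72 past the efficient level; on those units the gap between marginal cost and willingness to pay runs from 0 up to 56.
DWL = ½ × 56 × 72 = 2016.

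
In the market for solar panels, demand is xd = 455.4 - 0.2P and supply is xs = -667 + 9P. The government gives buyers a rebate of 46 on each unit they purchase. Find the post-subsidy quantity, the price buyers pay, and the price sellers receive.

Pre-subsidy: 455.4 - 0.2P = -667 + 9P gives P* = 122, x* = 431.
With the rebate, buyers effectively pay Pb = Ps − 46, where Ps is the price sellers receive.
Demand in terms of Ps becomes xd = 455.4 − 0.2(Ps − 46) = 464.6 - 0.2Ps. Setting this equal to supply: 464.6 - 0.2Ps = -667 + 9Ps, so Ps = 123.
Buyers pay Pb = 123 − 46 = 77; x' = -667 + 9·123 = 440.

x' = 440; buyers pay 77; sellers receive 123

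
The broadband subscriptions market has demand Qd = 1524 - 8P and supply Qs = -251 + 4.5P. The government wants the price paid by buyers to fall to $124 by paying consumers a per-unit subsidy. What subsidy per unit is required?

At a buyer price of 124, quantity demanded is 1524 − 8·124 = 532.
Sellers supply 532 only when they receive Ps with -251 + 4.5·Ps = 532, i.e. Ps = 174.
s = Ps − Pb = 174 − 124 = 50.

Required subsidy s = $50 per unit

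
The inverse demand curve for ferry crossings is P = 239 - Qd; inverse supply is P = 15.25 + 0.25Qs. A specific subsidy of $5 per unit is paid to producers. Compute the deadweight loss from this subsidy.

Pre-subsidy: 239 - Q = 15.25 + 0.25Q gives Q* = 179 and P* = 60.
With the subsidy, sellers receive Ps = Pb + 5 for each unit, where Pb is the price buyers pay.
On the curves, Pb = 239 - Q and Ps = 15.25 + 0.25Q; the wedge Ps − Pb = 5 gives 15.25 + 0.25Q − (239 - Q) = 5, so Q' = 183.
Then Pb = 239 − 1·183 = 56 and Ps = 15.25 + 0.25·183 = 61.
The subsidy expands output by 183 − 179 = 4 past the efficient level; on those units the gap between marginal cost and willingness to pay runs from 0 up to 5.
DWL = ½ × 5 × 4 = 10.

Deadweight loss = $10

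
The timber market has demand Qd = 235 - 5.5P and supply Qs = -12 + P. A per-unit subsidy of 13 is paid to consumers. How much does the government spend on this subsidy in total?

Government cost = 481

Pre-subsidy: 235 - 5.5P = -12 + P gives P* = 38, Q* = 26.
With the rebate, buyers effectively pay Pb = Ps − 13, where Ps is the price sellers receive.
Demand in terms of Ps becomes Qd = 235 − 5.5(Ps − 13) = 306.5 - 5.5Ps. Setting this equal to supply: 306.5 - 5.5Ps = -12 + Ps, so Ps = 49.
Buyers pay Pb = 49 − 13 = 36; Q' = -12 + 1·49 = 37.
Government outlay = subsidy × quantity = 13 × 37 = 481.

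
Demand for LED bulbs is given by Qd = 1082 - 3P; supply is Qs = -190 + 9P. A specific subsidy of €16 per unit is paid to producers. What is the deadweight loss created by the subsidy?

Pre-subsidy: 1082 - 3P = -190 + 9P gives P* = 106, Q* = 764.
With the subsidy, sellers receive Ps = Pb + 16 for each unit, where Pb is the price buyers pay.
Supply in terms of Pb becomes Qs = -190 + 9(Pb + 16) = -46 + 9Pb. Setting this equal to demand: 1082 - 3Pb = -46 + 9Pb, so Pb = 94.
Sellers receive Ps = 94 + 16 = 110; Q' = 1082 − 3·94 = 800.
The subsidy expands output by 800 − 764 = 36 past the efficient level; on those units the gap between marginal cost and willingness to pay runs from 0 up to 16.
DWL = ½ × 16 × 36 = 288.

Deadweight loss = €288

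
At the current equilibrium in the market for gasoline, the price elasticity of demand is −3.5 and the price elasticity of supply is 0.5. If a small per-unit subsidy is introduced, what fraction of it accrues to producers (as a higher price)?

Producer share = 0.875

For a small subsidy around the equilibrium, the benefit split depends on the relative slopes, which at a point are proportional to the elasticities.
Buyer share = εs/(εs + |εd|) = 0.5/(0.5 + 3.5) = 0.125; seller share = |εd|/(εs + |εd|) = 0.875.
So producers capture 0.875 of the subsidy.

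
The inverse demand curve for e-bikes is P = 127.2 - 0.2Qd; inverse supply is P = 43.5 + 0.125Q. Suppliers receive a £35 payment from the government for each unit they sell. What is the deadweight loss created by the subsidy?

Deadweight loss = 24500/13

Pre-subsidy: 127.2 - 0.2Q = 43.5 + 0.125Q gives Q* = 3348/13 and P* = 984/13.
With the subsidy, sellers receive Ps = Pb + 35 for each unit, where Pb is the price buyers pay.
On the curves, Pb = 127.2 - 0.2Q and Ps = 43.5 + 0.125Q; the wedge Ps − Pb = 35 gives 43.5 + 0.125Q − (127.2 - 0.2Q) = 35, so Q' = 4748/13.
Then Pb = 127.2 − 0.2·(4748/13) = 704/13 and Ps = 43.5 + 0.125·(4748/13) = 1159/13.
The subsidy expands output by 4748/13 − 3348/13 = 1400/13 past the efficient level; on those units the gap between marginal cost and willingness to pay runs from 0 up to 35.
DWL = ½ × 35 × 1400/13 = 24500/13.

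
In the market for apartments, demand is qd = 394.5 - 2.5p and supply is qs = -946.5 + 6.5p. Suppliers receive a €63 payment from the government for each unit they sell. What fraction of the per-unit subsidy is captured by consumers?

Pre-subsidy: 394.5 - 2.5p = -946.5 + 6.5p gives p* = 149, q* = 22.
With the subsidy, sellers receive ps = pb + 63 for each unit, where pb is the price buyers pay.
Supply in terms of pb becomes qs = -946.5 + 6.5(pb + 63) = -537 + 6.5pb. Setting this equal to demand: 394.5 - 2.5pb = -537 + 6.5pb, so pb = 103.5.
Sellers receive ps = 103.5 + 63 = 166.5; q' = 394.5 − 2.5·103.5 = 135.75.
Buyers' price falls by p* − pb = 149 − 103.5 = 45.5; sellers' price rises by ps − p* = 166.5 − 149 = 17.5.
So consumers capture 45.5/63 = 13/18 of each unit of subsidy.

Consumer share = 13/18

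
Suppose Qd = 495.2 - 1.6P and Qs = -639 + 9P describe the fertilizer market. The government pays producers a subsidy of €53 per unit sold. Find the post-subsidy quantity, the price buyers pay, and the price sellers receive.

Pre-subsidy: 495.2 - 1.6P = -639 + 9P gives P* = 107, Q* = 324.
With the subsidy, sellers receive Ps = Pb + 53 for each unit, where Pb is the price buyers pay.
Supply in terms of Pb becomes Qs = -639 + 9(Pb + 53) = -162 + 9Pb. Setting this equal to demand: 495.2 - 1.6Pb = -162 + 9Pb, so Pb = 62.
Sellers receive Ps = 62 + 53 = 115; Q' = 495.2 − 1.6·62 = 396.

Q' = 396; buyers pay €62; sellers receive €115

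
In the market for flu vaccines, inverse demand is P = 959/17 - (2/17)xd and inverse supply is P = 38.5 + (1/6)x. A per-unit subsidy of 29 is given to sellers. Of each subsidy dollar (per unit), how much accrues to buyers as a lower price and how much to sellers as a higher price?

Pre-subsidy: 959/17 - (2/17)x = 38.5 + (1/6)x gives x* = 63 and P* = 49.
With the subsidy, sellers receive Ps = Pb + 29 for each unit, where Pb is the price buyers pay.
On the curves, Pb = 959/17 - (2/17)x and Ps = 38.5 + (1/6)x; the wedge Ps − Pb = 29 gives 38.5 + (1/6)x − (959/17 - (2/17)x) = 29, so x' = 165.
Then Pb = 959/17 − (2/17)·165 = 37 and Ps = 38.5 + (1/6)·165 = 66.
Buyers' price falls by P* − Pb = 49 − 37 = 12; sellers' price rises by Ps − P* = 66 − 49 = 17.

Buyers gain 12 per unit; sellers gain 17 per unit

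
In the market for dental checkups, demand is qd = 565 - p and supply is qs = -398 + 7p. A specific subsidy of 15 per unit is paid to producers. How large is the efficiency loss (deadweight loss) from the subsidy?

Deadweight loss = 98.4375

Pre-subsidy: 565 - p = -398 + 7p gives p* = 120.375, q* = 444.625.
With the subsidy, sellers receive ps = pb + 15 for each unit, where pb is the price buyers pay.
Supply in terms of pb becomes qs = -398 + 7(pb + 15) = -293 + 7pb. Setting this equal to demand: 565 - pb = -293 + 7pb, so pb = 107.25.
Sellers receive ps = 107.25 + 15 = 122.25; q' = 565 − 1·107.25 = 457.75.
The subsidy expands output by 457.75 − 444.625 = 13.125 past the efficient level; on those units the gap between marginal cost and willingness to pay runs from 0 up to 15.
DWL = ½ × 15 × 13.125 = 98.4375.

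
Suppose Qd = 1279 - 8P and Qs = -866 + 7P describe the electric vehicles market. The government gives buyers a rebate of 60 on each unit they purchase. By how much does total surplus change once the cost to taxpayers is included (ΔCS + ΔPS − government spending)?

Net change in total surplus = -6720

Pre-subsidy: 1279 - 8P = -866 + 7P gives P* = 143, Q* = 135.
With the rebate, buyers effectively pay Pb = Ps − 60, where Ps is the price sellers receive.
Demand in terms of Ps becomes Qd = 1279 − 8(Ps − 60) = 1759 - 8Ps. Setting this equal to supply: 1759 - 8Ps = -866 + 7Ps, so Ps = 175.
Buyers pay Pb = 175 − 60 = 115; Q' = -866 + 7·175 = 359.
ΔCS = ½(135 + 359)(143 − 115) = 6916; ΔPS = ½(135 + 359)(175 − 143) = 7904.
Government spending = 60 × 359 = 21540.
Net change = 6916 + 7904 − 21540 = -6720. The loss equals the DWL triangle ½·60·224.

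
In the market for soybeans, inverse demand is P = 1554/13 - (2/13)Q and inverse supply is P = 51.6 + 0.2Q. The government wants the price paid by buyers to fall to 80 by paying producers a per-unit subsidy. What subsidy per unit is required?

At a buyer price of 80, quantity demanded is 777 − 6.5·80 = 257.
Sellers supply 257 only when they receive Ps = 51.6 + 0.2·257 = 103.
s = Ps − Pb = 103 − 80 = 23.

Required subsidy s = 23 per unit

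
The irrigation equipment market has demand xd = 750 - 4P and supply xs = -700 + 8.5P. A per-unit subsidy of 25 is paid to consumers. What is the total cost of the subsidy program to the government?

Pre-subsidy: 750 - 4P = -700 + 8.5P gives P* = 116, x* = 286.
With the rebate, buyers effectively pay Pb = Ps − 25, where Ps is the price sellers receive.
Demand in terms of Ps becomes xd = 750 − 4(Ps − 25) = 850 - 4Ps. Setting this equal to supply: 850 - 4Ps = -700 + 8.5Ps, so Ps = 124.
Buyers pay Pb = 124 − 25 = 99; x' = -700 + 8.5·124 = 354.
Government outlay = subsidy × quantity = 25 × 354 = 8850.

Government cost = 8850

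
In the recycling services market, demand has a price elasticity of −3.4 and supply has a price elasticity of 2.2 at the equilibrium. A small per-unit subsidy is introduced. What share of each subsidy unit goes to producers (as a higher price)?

Producer share = 17/28

For a small subsidy around the equilibrium, the benefit split depends on the relative slopes, which at a point are proportional to the elasticities.
Buyer share = εs/(εs + |εd|) = 2.2/(2.2 + 3.4) = 11/28; seller share = |εd|/(εs + |εd|) = 17/28.
So producers capture 17/28 of the subsidy.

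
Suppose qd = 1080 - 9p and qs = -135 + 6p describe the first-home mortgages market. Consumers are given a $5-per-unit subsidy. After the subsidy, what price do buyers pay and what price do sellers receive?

Pre-subsidy: 1080 - 9p = -135 + 6p gives p* = 81, q* = 351.
With the rebate, buyers effectively pay pb = ps − 5, where ps is the price sellers receive.
Demand in terms of ps becomes qd = 1080 − 9(ps − 5) = 1125 - 9ps. Setting this equal to supply: 1125 - 9ps = -135 + 6ps, so ps = 84.
Buyers pay pb = 84 − 5 = 79; q' = -135 + 6·84 = 369.

Buyers pay $79; sellers receive $84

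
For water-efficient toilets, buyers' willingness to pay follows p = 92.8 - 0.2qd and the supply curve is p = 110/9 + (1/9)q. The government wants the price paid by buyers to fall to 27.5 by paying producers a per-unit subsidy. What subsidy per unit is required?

At a buyer price of 27.5, quantity demanded is 464 − 5·27.5 = 326.5.
Sellers supply 326.5 only when they receive ps = 110/9 + (1/9)·326.5 = 48.5.
s = ps − pb = 48.5 − 27.5 = 21.

Required subsidy s = 21 per unit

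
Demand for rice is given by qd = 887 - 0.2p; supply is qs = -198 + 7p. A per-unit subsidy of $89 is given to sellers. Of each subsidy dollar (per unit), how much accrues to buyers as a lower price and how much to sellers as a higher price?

Pre-subsidy: 887 - 0.2p = -198 + 7p gives p* = 5425/36, q* = 30847/36.
With the subsidy, sellers receive ps = pb + 89 for each unit, where pb is the price buyers pay.
Supply in terms of pb becomes qs = -198 + 7(pb + 89) = 425 + 7pb. Setting this equal to demand: 887 - 0.2pb = 425 + 7pb, so pb = 385/6.
Sellers receive ps = 385/6 + 89 = 919/6; q' = 887 − 0.2·(385/6) = 5245/6.
Buyers' price falls by p* − pb = 5425/36 − 385/6 = 3115/36; sellers' price rises by ps − p* = 919/6 − 5425/36 = 89/36.

Buyers gain 3115/36 per unit; sellers gain 89/36 per unit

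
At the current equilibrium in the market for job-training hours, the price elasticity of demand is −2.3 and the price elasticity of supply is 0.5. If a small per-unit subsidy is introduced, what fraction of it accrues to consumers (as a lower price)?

For a small subsidy around the equilibrium, the benefit split depends on the relative slopes, which at a point are proportional to the elasticities.
Buyer share = εs/(εs + |εd|) = 0.5/(0.5 + 2.3) = 5/28; seller share = |εd|/(εs + |εd|) = 23/28.

Consumer share = 5/28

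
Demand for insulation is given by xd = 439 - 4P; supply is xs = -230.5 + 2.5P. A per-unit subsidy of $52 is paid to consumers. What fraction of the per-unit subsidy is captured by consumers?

Consumer share = 5/13

Pre-subsidy: 439 - 4P = -230.5 + 2.5P gives P* = 103, x* = 27.
With the rebate, buyers effectively pay Pb = Ps − 52, where Ps is the price sellers receive.
Demand in terms of Ps becomes xd = 439 − 4(Ps − 52) = 647 - 4Ps. Setting this equal to supply: 647 - 4Ps = -230.5 + 2.5Ps, so Ps = 135.
Buyers pay Pb = 135 − 52 = 83; x' = -230.5 + 2.5·135 = 107.
Buyers' price falls by P* − Pb = 103 − 83 = 20; sellers' price rises by Ps − P* = 135 − 103 = 32.
So consumers capture 20/52 = 5/13 of each unit of subsidy.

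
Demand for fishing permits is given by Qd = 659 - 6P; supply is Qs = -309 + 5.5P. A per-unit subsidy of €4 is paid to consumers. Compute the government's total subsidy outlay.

Government cost = 15220/23

Pre-subsidy: 659 - 6P = -309 + 5.5P gives P* = 1936/23, Q* = 3541/23.
With the rebate, buyers effectively pay Pb = Ps − 4, where Ps is the price sellers receive.
Demand in terms of Ps becomes Qd = 659 − 6(Ps − 4) = 683 - 6Ps. Setting this equal to supply: 683 - 6Ps = -309 + 5.5Ps, so Ps = 1984/23.
Buyers pay Pb = 1984/23 − 4 = 1892/23; Q' = -309 + 5.5·(1984/23) = 3805/23.
Government outlay = subsidy × quantity = 4 × 3805/23 = 15220/23.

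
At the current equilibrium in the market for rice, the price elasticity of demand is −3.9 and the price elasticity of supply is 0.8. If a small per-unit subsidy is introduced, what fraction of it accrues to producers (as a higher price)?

Producer share = 39/47

For a small subsidy around the equilibrium, the benefit split depends on the relative slopes, which at a point are proportional to the elasticities.
Buyer share = εs/(εs + |εd|) = 0.8/(0.8 + 3.9) = 8/47; seller share = |εd|/(εs + |εd|) = 39/47.
So producers capture 39/47 of the subsidy.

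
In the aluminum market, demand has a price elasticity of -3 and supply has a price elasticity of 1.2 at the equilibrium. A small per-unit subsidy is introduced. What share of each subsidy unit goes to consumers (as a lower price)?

Consumer share = 2/7

For a small subsidy around the equilibrium, the benefit split depends on the relative slopes, which at a point are proportional to the elasticities.
Buyer share = εs/(εs + |εd|) = 1.2/(1.2 + 3) = 2/7; seller share = |εd|/(εs + |εd|) = 5/7.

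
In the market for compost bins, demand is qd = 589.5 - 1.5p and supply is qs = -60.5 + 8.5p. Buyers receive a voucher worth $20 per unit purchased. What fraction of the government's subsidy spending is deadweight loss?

Pre-subsidy: 589.5 - 1.5p = -60.5 + 8.5p gives p* = 65, q* = 492.
With the rebate, buyers effectively pay pb = ps − 20, where ps is the price sellers receive.
Demand in terms of ps becomes qd = 589.5 − 1.5(ps − 20) = 619.5 - 1.5ps. Setting this equal to supply: 619.5 - 1.5ps = -60.5 + 8.5ps, so ps = 68.
Buyers pay pb = 68 − 20 = 48; q' = -60.5 + 8.5·68 = 517.5.
ΔCS = ½(492 + 517.5)(65 − 48) = 8580.75; ΔPS = ½(492 + 517.5)(68 − 65) = 1514.25.
Government spending = 20 × 517.5 = 10350.
DWL = ½ × 20 × (517.5 − 492) = 255; fraction = 255 / 10350 = 17/690.

DWL / government spending = 17/690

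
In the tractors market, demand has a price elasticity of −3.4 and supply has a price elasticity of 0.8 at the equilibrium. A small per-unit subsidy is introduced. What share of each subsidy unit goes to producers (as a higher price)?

Producer share = 17/21

For a small subsidy around the equilibrium, the benefit split depends on the relative slopes, which at a point are proportional to the elasticities.
Buyer share = εs/(εs + |εd|) = 0.8/(0.8 + 3.4) = 4/21; seller share = |εd|/(εs + |εd|) = 17/21.
So producers capture 17/21 of the subsidy.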